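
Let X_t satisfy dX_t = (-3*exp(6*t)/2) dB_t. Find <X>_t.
<X>_t = 3*exp(12*t)/16 - 3/16

For an Itô process dX_t = a(t) dt + b(t) dB_t, the quadratic variation is <X>_t = int_0^t b(s)^2 ds (the drift term does not contribute). Here b(s) = -3*exp(6*s)/2, so
  b(s)^2 = 9*exp(12*s)/4.
Integrating from 0 to t:
  <X>_t = int_0^t (9*exp(12*s)/4) ds = 3*exp(12*t)/16 - 3/16.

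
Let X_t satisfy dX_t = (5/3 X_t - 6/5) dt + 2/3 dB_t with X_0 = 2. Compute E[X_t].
E[X_t] = 32*exp(5*t/3)/25 + 18/25

Taking expectations and using E[dB_t] = 0, the mean m(t) = E[X_t] satisfies the ODE m'(t) = a m(t) + b with m(0) = x_0. With a = 5/3, b = -6/5, x_0 = 2, the solution is
  m(t) = x_0 * exp(a t) + (b/a) * (exp(a t) - 1)
       = 2 * exp((5/3) t) + ((-6/5)/(5/3)) * (exp((5/3) t) - 1)
       = 32*exp(5*t/3)/25 + 18/25.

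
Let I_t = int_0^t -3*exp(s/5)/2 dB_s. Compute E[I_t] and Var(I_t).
E[I_t] = 0; Var(I_t) = 45*exp(2*t/5)/8 - 45/8

The Itô integral of a deterministic integrand f(s) has mean 0 because each increment f(s) * (B_{s+ds} - B_s) has mean 0. By the Itô isometry:
  Var( int_0^t f(s) dB_s ) = E[ (int_0^t f(s) dB_s)^2 ] = int_0^t f(s)^2 ds.
Here f(s) = -3*exp(s/5)/2, so f(s)^2 = 9*exp(2*s/5)/4. Integrate:
  int_0^t (9*exp(2*s/5)/4) ds = 45*exp(2*t/5)/8 - 45/8.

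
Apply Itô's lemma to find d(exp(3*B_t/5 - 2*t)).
d(exp(3*B_t/5 - 2*t)) = (-91*exp(3*B_t/5 - 2*t)/50) dt + (3*exp(3*B_t/5 - 2*t)/5) dB_t

Itô's formula for f(t, x): d f(t, B_t) = (f_t + (1/2) f_xx) dt + f_x dB_t. Compute partials of f(t, x) = exp(-2*t + 3*x/5):
  f_t(t,x)  = -2*exp(-2*t + 3*x/5)
  f_x(t,x)  = 3*exp(-2*t + 3*x/5)/5
  f_xx(t,x) = 9*exp(-2*t + 3*x/5)/25
Assemble drift = f_t + (1/2) f_xx = -91*exp(-2*t + 3*x/5)/50 and diffusion = f_x = 3*exp(-2*t + 3*x/5)/5. Substituting x = B_t:
  d(exp(3*B_t/5 - 2*t)) = (-91*exp(3*B_t/5 - 2*t)/50) dt + (3*exp(3*B_t/5 - 2*t)/5) dB_t.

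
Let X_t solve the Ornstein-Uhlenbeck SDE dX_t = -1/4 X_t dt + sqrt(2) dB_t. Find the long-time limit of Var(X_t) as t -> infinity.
lim Var(X_t) = 4

The OU SDE dX = -theta X dt + sigma dB admits the integrating factor exp(theta t): d(exp(theta t) X_t) = sigma exp(theta t) dB_t. Integrating from 0 to t gives X_t = x_0 * exp(-theta t) + sigma * int_0^t exp(-theta (t-s)) dB_s for any initial x_0. The Itô integral has variance (by the Itô isometry) sigma^2 * int_0^t exp(-2 theta (t - s)) ds = sigma^2 * (1 - exp(-2 theta t)) / (2 theta), independent of x_0.
With theta = 1/4, sigma = sqrt(2):
  Var(X_t) = (sqrt(2))^2 * (1 - exp(-2*1/4 t)) / (2 * 1/4) = 4 - 4*exp(-t/2).
As t -> infinity, exp(-2*1/4 t) -> 0, so the stationary variance is sigma^2 / (2 theta) = 4.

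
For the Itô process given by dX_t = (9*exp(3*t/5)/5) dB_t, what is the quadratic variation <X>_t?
<X>_t = 27*exp(6*t/5)/10 - 27/10

For an Itô process dX_t = a(t) dt + b(t) dB_t, the quadratic variation is <X>_t = int_0^t b(s)^2 ds (the drift term does not contribute). Here b(s) = 9*exp(3*s/5)/5, so
  b(s)^2 = 81*exp(6*s/5)/25.
Integrating from 0 to t:
  <X>_t = int_0^t (81*exp(6*s/5)/25) ds = 27*exp(6*t/5)/10 - 27/10.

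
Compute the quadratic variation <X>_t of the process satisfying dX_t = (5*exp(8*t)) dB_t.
<X>_t = 25*exp(16*t)/16 - 25/16

For an Itô process dX_t = a(t) dt + b(t) dB_t, the quadratic variation is <X>_t = int_0^t b(s)^2 ds (the drift term does not contribute). Here b(s) = 5*exp(8*s), so
  b(s)^2 = 25*exp(16*s).
Integrating from 0 to t:
  <X>_t = int_0^t (25*exp(16*s)) ds = 25*exp(16*t)/16 - 25/16.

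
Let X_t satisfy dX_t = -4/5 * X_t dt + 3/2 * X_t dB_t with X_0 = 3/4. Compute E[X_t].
E[X_t] = 3*exp(-4*t/5)/4

For GBM dX = mu X dt + sigma X dB with X_0 = x_0, apply Itô to Y = log X: dY = (mu - sigma^2/2) dt + sigma dB, so Y_t = log(x_0) + (mu - sigma^2/2) t + sigma B_t and hence X_t = x_0 * exp((mu - sigma^2/2) t + sigma B_t).
With mu = -4/5, sigma = 3/2, x_0 = 3/4, this gives:
  X_t = 3/4 * exp((-77/40) * t + (3/2) * B_t).
Since sigma*B_t ~ Normal(0, sigma^2 t), E[exp(sigma*B_t)] = exp(sigma^2 t / 2); so E[X_t] = x_0 * exp((mu - sigma^2/2) t) * exp(sigma^2 t / 2) = x_0 * exp(mu t) = 3*exp(-4*t/5)/4.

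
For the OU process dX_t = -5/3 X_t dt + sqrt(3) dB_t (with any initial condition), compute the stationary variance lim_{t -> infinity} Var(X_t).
lim Var(X_t) = 9/10

The OU SDE dX = -theta X dt + sigma dB admits the integrating factor exp(theta t): d(exp(theta t) X_t) = sigma exp(theta t) dB_t. Integrating from 0 to t gives X_t = x_0 * exp(-theta t) + sigma * int_0^t exp(-theta (t-s)) dB_s for any initial x_0. The Itô integral has variance (by the Itô isometry) sigma^2 * int_0^t exp(-2 theta (t - s)) ds = sigma^2 * (1 - exp(-2 theta t)) / (2 theta), independent of x_0.
With theta = 5/3, sigma = sqrt(3):
  Var(X_t) = (sqrt(3))^2 * (1 - exp(-2*5/3 t)) / (2 * 5/3) = 9/10 - 9*exp(-10*t/3)/10.
As t -> infinity, exp(-2*5/3 t) -> 0, so the stationary variance is sigma^2 / (2 theta) = 9/10.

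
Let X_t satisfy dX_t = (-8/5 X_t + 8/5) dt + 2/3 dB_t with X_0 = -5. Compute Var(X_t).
Var(X_t) = 5/36 - 5*exp(-16*t/5)/36

The variance V(t) = Var(X_t) satisfies V'(t) = 2 a V(t) + c^2 with V(0) = 0 (drift coefficient is linear in X, diffusion is constant). With a = -8/5, c = 2/3, the solution is
  V(t) = (c^2 / (2 a)) * (exp(2 a t) - 1)
       = ((2/3)^2 / (2*(-8/5))) * (exp((-16/5) t) - 1)
       = 5/36 - 5*exp(-16*t/5)/36.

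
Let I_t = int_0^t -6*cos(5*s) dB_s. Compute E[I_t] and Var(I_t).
E[I_t] = 0; Var(I_t) = 18*t + 9*sin(10*t)/5

The Itô integral of a deterministic integrand f(s) has mean 0 because each increment f(s) * (B_{s+ds} - B_s) has mean 0. By the Itô isometry:
  Var( int_0^t f(s) dB_s ) = E[ (int_0^t f(s) dB_s)^2 ] = int_0^t f(s)^2 ds.
Here f(s) = -6*cos(5*s), so f(s)^2 = 36*cos(5*s)^2. Integrate:
  int_0^t (36*cos(5*s)^2) ds = 18*t + 9*sin(10*t)/5.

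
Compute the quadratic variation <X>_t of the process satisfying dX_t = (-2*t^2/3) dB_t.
<X>_t = 4*t^5/45

For an Itô process dX_t = a(t) dt + b(t) dB_t, the quadratic variation is <X>_t = int_0^t b(s)^2 ds (the drift term does not contribute). Here b(s) = -2*s^2/3, so
  b(s)^2 = 4*s^4/9.
Integrating from 0 to t:
  <X>_t = int_0^t (4*s^4/9) ds = 4*t^5/45.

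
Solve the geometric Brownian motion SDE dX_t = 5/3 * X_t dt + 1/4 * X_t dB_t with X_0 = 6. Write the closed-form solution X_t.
X_t = 6 * exp((157/96) * t + (1/4) * B_t)

For GBM dX = mu X dt + sigma X dB with X_0 = x_0, apply Itô to Y = log X: dY = (mu - sigma^2/2) dt + sigma dB, so Y_t = log(x_0) + (mu - sigma^2/2) t + sigma B_t and hence X_t = x_0 * exp((mu - sigma^2/2) t + sigma B_t).
With mu = 5/3, sigma = 1/4, x_0 = 6, this gives:
  X_t = 6 * exp((157/96) * t + (1/4) * B_t).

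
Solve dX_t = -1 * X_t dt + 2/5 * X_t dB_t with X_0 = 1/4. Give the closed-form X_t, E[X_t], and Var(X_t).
X_t = 1/4 * exp((-27/25) t + (2/5) B_t); E[X_t] = exp(-t)/4; Var(X_t) = (exp(4*t/25) - 1)*exp(-2*t)/16

For GBM dX = mu X dt + sigma X dB with X_0 = x_0, apply Itô to Y = log X: dY = (mu - sigma^2/2) dt + sigma dB, so Y_t = log(x_0) + (mu - sigma^2/2) t + sigma B_t and hence X_t = x_0 * exp((mu - sigma^2/2) t + sigma B_t).
With mu = -1, sigma = 2/5, x_0 = 1/4, this gives:
  X_t = 1/4 * exp((-27/25) * t + (2/5) * B_t).
Since sigma*B_t ~ Normal(0, sigma^2 t), E[exp(sigma*B_t)] = exp(sigma^2 t / 2); so E[X_t] = x_0 * exp((mu - sigma^2/2) t) * exp(sigma^2 t / 2) = x_0 * exp(mu t) = exp(-t)/4.
Var(X_t) = E[X_t^2] - (E[X_t])^2 = x_0^2 * exp(2 mu t) * (exp(sigma^2 t) - 1) = (exp(4*t/25) - 1)*exp(-2*t)/16.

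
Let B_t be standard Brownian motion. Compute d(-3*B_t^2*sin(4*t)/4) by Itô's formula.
d(-3*B_t^2*sin(4*t)/4) = (-3*B_t^2*cos(4*t) - 3*sin(4*t)/4) dt + (-3*B_t*sin(4*t)/2) dB_t

Itô's formula for f(t, x): d f(t, B_t) = (f_t + (1/2) f_xx) dt + f_x dB_t. Compute partials of f(t, x) = -3*x^2*sin(4*t)/4:
  f_t(t,x)  = -3*x^2*cos(4*t)
  f_x(t,x)  = -3*x*sin(4*t)/2
  f_xx(t,x) = -3*sin(4*t)/2
Assemble drift = f_t + (1/2) f_xx = -3*x^2*cos(4*t) - 3*sin(4*t)/4 and diffusion = f_x = -3*x*sin(4*t)/2. Substituting x = B_t:
  d(-3*B_t^2*sin(4*t)/4) = (-3*B_t^2*cos(4*t) - 3*sin(4*t)/4) dt + (-3*B_t*sin(4*t)/2) dB_t.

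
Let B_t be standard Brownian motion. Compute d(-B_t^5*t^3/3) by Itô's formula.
d(-B_t^5*t^3/3) = (B_t^3*t^2*(-B_t^2 - 10*t/3)) dt + (-5*B_t^4*t^3/3) dB_t

Itô's formula for f(t, x): d f(t, B_t) = (f_t + (1/2) f_xx) dt + f_x dB_t. Compute partials of f(t, x) = -t^3*x^5/3:
  f_t(t,x)  = -t^2*x^5
  f_x(t,x)  = -5*t^3*x^4/3
  f_xx(t,x) = -20*t^3*x^3/3
Assemble drift = f_t + (1/2) f_xx = t^2*x^3*(-10*t/3 - x^2) and diffusion = f_x = -5*t^3*x^4/3. Substituting x = B_t:
  d(-B_t^5*t^3/3) = (B_t^3*t^2*(-B_t^2 - 10*t/3)) dt + (-5*B_t^4*t^3/3) dB_t.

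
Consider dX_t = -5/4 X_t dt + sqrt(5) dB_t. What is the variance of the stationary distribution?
lim Var(X_t) = 2

The OU SDE dX = -theta X dt + sigma dB admits the integrating factor exp(theta t): d(exp(theta t) X_t) = sigma exp(theta t) dB_t. Integrating from 0 to t gives X_t = x_0 * exp(-theta t) + sigma * int_0^t exp(-theta (t-s)) dB_s for any initial x_0. The Itô integral has variance (by the Itô isometry) sigma^2 * int_0^t exp(-2 theta (t - s)) ds = sigma^2 * (1 - exp(-2 theta t)) / (2 theta), independent of x_0.
With theta = 5/4, sigma = sqrt(5):
  Var(X_t) = (sqrt(5))^2 * (1 - exp(-2*5/4 t)) / (2 * 5/4) = 2 - 2*exp(-5*t/2).
As t -> infinity, exp(-2*5/4 t) -> 0, so the stationary variance is sigma^2 / (2 theta) = 2.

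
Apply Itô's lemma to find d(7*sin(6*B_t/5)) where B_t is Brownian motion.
d(7*sin(6*B_t/5)) = (-126*sin(6*B_t/5)/25) dt + (42*cos(6*B_t/5)/5) dB_t

Itô's formula for f(B_t) gives d f(B_t) = f'(B_t) dB_t + (1/2) f''(B_t) dt. Compute derivatives of f(x) = 7*sin(6*x/5):
  f'(x)  = 42*cos(6*x/5)/5
  f''(x) = -252*sin(6*x/5)/25
Substitute x = B_t and multiply the f'' term by 1/2:
  drift     = (1/2) * (-252*sin(6*x/5)/25) evaluated at B_t = -126*sin(6*B_t/5)/25
  diffusion = (42*cos(6*x/5)/5) evaluated at B_t = 42*cos(6*B_t/5)/5
Therefore d(7*sin(6*B_t/5)) = (-126*sin(6*B_t/5)/25) dt + (42*cos(6*B_t/5)/5) dB_t.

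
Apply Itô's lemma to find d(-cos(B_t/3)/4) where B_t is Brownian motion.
d(-cos(B_t/3)/4) = (cos(B_t/3)/72) dt + (sin(B_t/3)/12) dB_t

Itô's formula for f(B_t) gives d f(B_t) = f'(B_t) dB_t + (1/2) f''(B_t) dt. Compute derivatives of f(x) = -cos(x/3)/4:
  f'(x)  = sin(x/3)/12
  f''(x) = cos(x/3)/36
Substitute x = B_t and multiply the f'' term by 1/2:
  drift     = (1/2) * (cos(x/3)/36) evaluated at B_t = cos(B_t/3)/72
  diffusion = (sin(x/3)/12) evaluated at B_t = sin(B_t/3)/12
Therefore d(-cos(B_t/3)/4) = (cos(B_t/3)/72) dt + (sin(B_t/3)/12) dB_t.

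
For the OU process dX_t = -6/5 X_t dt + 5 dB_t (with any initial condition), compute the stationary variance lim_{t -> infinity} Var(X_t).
lim Var(X_t) = 125/12

The OU SDE dX = -theta X dt + sigma dB admits the integrating factor exp(theta t): d(exp(theta t) X_t) = sigma exp(theta t) dB_t. Integrating from 0 to t gives X_t = x_0 * exp(-theta t) + sigma * int_0^t exp(-theta (t-s)) dB_s for any initial x_0. The Itô integral has variance (by the Itô isometry) sigma^2 * int_0^t exp(-2 theta (t - s)) ds = sigma^2 * (1 - exp(-2 theta t)) / (2 theta), independent of x_0.
With theta = 6/5, sigma = 5:
  Var(X_t) = (5)^2 * (1 - exp(-2*6/5 t)) / (2 * 6/5) = 125/12 - 125*exp(-12*t/5)/12.
As t -> infinity, exp(-2*6/5 t) -> 0, so the stationary variance is sigma^2 / (2 theta) = 125/12.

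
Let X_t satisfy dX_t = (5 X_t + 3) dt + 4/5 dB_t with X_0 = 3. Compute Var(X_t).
Var(X_t) = 8*exp(10*t)/125 - 8/125

The variance V(t) = Var(X_t) satisfies V'(t) = 2 a V(t) + c^2 with V(0) = 0 (drift coefficient is linear in X, diffusion is constant). With a = 5, c = 4/5, the solution is
  V(t) = (c^2 / (2 a)) * (exp(2 a t) - 1)
       = ((4/5)^2 / (2*5)) * (exp(10 t) - 1)
       = 8*exp(10*t)/125 - 8/125.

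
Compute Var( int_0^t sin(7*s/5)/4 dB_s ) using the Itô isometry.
Var = t/32 - 5*sin(14*t/5)/448

The Itô integral of a deterministic integrand f(s) has mean 0 because each increment f(s) * (B_{s+ds} - B_s) has mean 0. By the Itô isometry:
  Var( int_0^t f(s) dB_s ) = E[ (int_0^t f(s) dB_s)^2 ] = int_0^t f(s)^2 ds.
Here f(s) = sin(7*s/5)/4, so f(s)^2 = sin(7*s/5)^2/16. Integrate:
  int_0^t (sin(7*s/5)^2/16) ds = t/32 - 5*sin(14*t/5)/448.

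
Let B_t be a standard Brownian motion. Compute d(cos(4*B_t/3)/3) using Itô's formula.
d(cos(4*B_t/3)/3) = (-8*cos(4*B_t/3)/27) dt + (-4*sin(4*B_t/3)/9) dB_t

Itô's formula for f(B_t) gives d f(B_t) = f'(B_t) dB_t + (1/2) f''(B_t) dt. Compute derivatives of f(x) = cos(4*x/3)/3:
  f'(x)  = -4*sin(4*x/3)/9
  f''(x) = -16*cos(4*x/3)/27
Substitute x = B_t and multiply the f'' term by 1/2:
  drift     = (1/2) * (-16*cos(4*x/3)/27) evaluated at B_t = -8*cos(4*B_t/3)/27
  diffusion = (-4*sin(4*x/3)/9) evaluated at B_t = -4*sin(4*B_t/3)/9
Therefore d(cos(4*B_t/3)/3) = (-8*cos(4*B_t/3)/27) dt + (-4*sin(4*B_t/3)/9) dB_t.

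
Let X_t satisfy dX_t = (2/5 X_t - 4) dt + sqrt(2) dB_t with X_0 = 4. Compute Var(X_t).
Var(X_t) = 5*exp(4*t/5)/2 - 5/2

The variance V(t) = Var(X_t) satisfies V'(t) = 2 a V(t) + c^2 with V(0) = 0 (drift coefficient is linear in X, diffusion is constant). With a = 2/5, c = sqrt(2), the solution is
  V(t) = (c^2 / (2 a)) * (exp(2 a t) - 1)
       = (sqrt(2)^2 / (2*(2/5))) * (exp((4/5) t) - 1)
       = 5*exp(4*t/5)/2 - 5/2.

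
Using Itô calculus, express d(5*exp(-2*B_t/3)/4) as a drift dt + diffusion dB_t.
d(5*exp(-2*B_t/3)/4) = (5*exp(-2*B_t/3)/18) dt + (-5*exp(-2*B_t/3)/6) dB_t

Itô's formula for f(B_t) gives d f(B_t) = f'(B_t) dB_t + (1/2) f''(B_t) dt. Compute derivatives of f(x) = 5*exp(-2*x/3)/4:
  f'(x)  = -5*exp(-2*x/3)/6
  f''(x) = 5*exp(-2*x/3)/9
Substitute x = B_t and multiply the f'' term by 1/2:
  drift     = (1/2) * (5*exp(-2*x/3)/9) evaluated at B_t = 5*exp(-2*B_t/3)/18
  diffusion = (-5*exp(-2*x/3)/6) evaluated at B_t = -5*exp(-2*B_t/3)/6
Therefore d(5*exp(-2*B_t/3)/4) = (5*exp(-2*B_t/3)/18) dt + (-5*exp(-2*B_t/3)/6) dB_t.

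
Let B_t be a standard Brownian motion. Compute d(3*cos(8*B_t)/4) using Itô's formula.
d(3*cos(8*B_t)/4) = (-24*cos(8*B_t)) dt + (-6*sin(8*B_t)) dB_t

Itô's formula for f(B_t) gives d f(B_t) = f'(B_t) dB_t + (1/2) f''(B_t) dt. Compute derivatives of f(x) = 3*cos(8*x)/4:
  f'(x)  = -6*sin(8*x)
  f''(x) = -48*cos(8*x)
Substitute x = B_t and multiply the f'' term by 1/2:
  drift     = (1/2) * (-48*cos(8*x)) evaluated at B_t = -24*cos(8*B_t)
  diffusion = (-6*sin(8*x)) evaluated at B_t = -6*sin(8*B_t)
Therefore d(3*cos(8*B_t)/4) = (-24*cos(8*B_t)) dt + (-6*sin(8*B_t)) dB_t.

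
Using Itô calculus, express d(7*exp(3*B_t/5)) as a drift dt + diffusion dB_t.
d(7*exp(3*B_t/5)) = (63*exp(3*B_t/5)/50) dt + (21*exp(3*B_t/5)/5) dB_t

Itô's formula for f(B_t) gives d f(B_t) = f'(B_t) dB_t + (1/2) f''(B_t) dt. Compute derivatives of f(x) = 7*exp(3*x/5):
  f'(x)  = 21*exp(3*x/5)/5
  f''(x) = 63*exp(3*x/5)/25
Substitute x = B_t and multiply the f'' term by 1/2:
  drift     = (1/2) * (63*exp(3*x/5)/25) evaluated at B_t = 63*exp(3*B_t/5)/50
  diffusion = (21*exp(3*x/5)/5) evaluated at B_t = 21*exp(3*B_t/5)/5
Therefore d(7*exp(3*B_t/5)) = (63*exp(3*B_t/5)/50) dt + (21*exp(3*B_t/5)/5) dB_t.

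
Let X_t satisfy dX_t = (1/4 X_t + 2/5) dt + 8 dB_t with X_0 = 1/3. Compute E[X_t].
E[X_t] = 29*exp(t/4)/15 - 8/5

Taking expectations and using E[dB_t] = 0, the mean m(t) = E[X_t] satisfies the ODE m'(t) = a m(t) + b with m(0) = x_0. With a = 1/4, b = 2/5, x_0 = 1/3, the solution is
  m(t) = x_0 * exp(a t) + (b/a) * (exp(a t) - 1)
       = (1/3) * exp((1/4) t) + ((2/5)/(1/4)) * (exp((1/4) t) - 1)
       = 29*exp(t/4)/15 - 8/5.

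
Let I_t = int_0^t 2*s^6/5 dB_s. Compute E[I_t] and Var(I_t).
E[I_t] = 0; Var(I_t) = 4*t^13/325

The Itô integral of a deterministic integrand f(s) has mean 0 because each increment f(s) * (B_{s+ds} - B_s) has mean 0. By the Itô isometry:
  Var( int_0^t f(s) dB_s ) = E[ (int_0^t f(s) dB_s)^2 ] = int_0^t f(s)^2 ds.
Here f(s) = 2*s^6/5, so f(s)^2 = 4*s^12/25. Integrate:
  int_0^t (4*s^12/25) ds = 4*t^13/325.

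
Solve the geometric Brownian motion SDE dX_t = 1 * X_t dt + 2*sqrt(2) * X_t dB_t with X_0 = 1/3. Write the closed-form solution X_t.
X_t = 1/3 * exp((-3) * t + (2*sqrt(2)) * B_t)

For GBM dX = mu X dt + sigma X dB with X_0 = x_0, apply Itô to Y = log X: dY = (mu - sigma^2/2) dt + sigma dB, so Y_t = log(x_0) + (mu - sigma^2/2) t + sigma B_t and hence X_t = x_0 * exp((mu - sigma^2/2) t + sigma B_t).
With mu = 1, sigma = 2*sqrt(2), x_0 = 1/3, this gives:
  X_t = 1/3 * exp((-3) * t + (2*sqrt(2)) * B_t).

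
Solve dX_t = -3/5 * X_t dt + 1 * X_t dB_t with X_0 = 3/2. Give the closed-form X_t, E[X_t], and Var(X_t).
X_t = 3/2 * exp((-11/10) t + (1) B_t); E[X_t] = 3*exp(-3*t/5)/2; Var(X_t) = (9*exp(t) - 9)*exp(-6*t/5)/4

For GBM dX = mu X dt + sigma X dB with X_0 = x_0, apply Itô to Y = log X: dY = (mu - sigma^2/2) dt + sigma dB, so Y_t = log(x_0) + (mu - sigma^2/2) t + sigma B_t and hence X_t = x_0 * exp((mu - sigma^2/2) t + sigma B_t).
With mu = -3/5, sigma = 1, x_0 = 3/2, this gives:
  X_t = 3/2 * exp((-11/10) * t + (1) * B_t).
Since sigma*B_t ~ Normal(0, sigma^2 t), E[exp(sigma*B_t)] = exp(sigma^2 t / 2); so E[X_t] = x_0 * exp((mu - sigma^2/2) t) * exp(sigma^2 t / 2) = x_0 * exp(mu t) = 3*exp(-3*t/5)/2.
Var(X_t) = E[X_t^2] - (E[X_t])^2 = x_0^2 * exp(2 mu t) * (exp(sigma^2 t) - 1) = (9*exp(t) - 9)*exp(-6*t/5)/4.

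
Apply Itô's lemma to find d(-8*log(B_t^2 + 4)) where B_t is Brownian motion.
d(-8*log(B_t^2 + 4)) = (8*(B_t^2 - 4)/(B_t^2 + 4)^2) dt + (-16*B_t/(B_t^2 + 4)) dB_t

Itô's formula for f(B_t) gives d f(B_t) = f'(B_t) dB_t + (1/2) f''(B_t) dt. Compute derivatives of f(x) = -8*log(x^2 + 4):
  f'(x)  = -16*x/(x^2 + 4)
  f''(x) = 16*(x^2 - 4)/(x^2 + 4)^2
Substitute x = B_t and multiply the f'' term by 1/2:
  drift     = (1/2) * (16*(x^2 - 4)/(x^2 + 4)^2) evaluated at B_t = 8*(B_t^2 - 4)/(B_t^2 + 4)^2
  diffusion = (-16*x/(x^2 + 4)) evaluated at B_t = -16*B_t/(B_t^2 + 4)
Therefore d(-8*log(B_t^2 + 4)) = (8*(B_t^2 - 4)/(B_t^2 + 4)^2) dt + (-16*B_t/(B_t^2 + 4)) dB_t.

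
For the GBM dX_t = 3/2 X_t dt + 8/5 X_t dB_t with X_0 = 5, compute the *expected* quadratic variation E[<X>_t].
E[<X>_t] = 1600*exp(139*t/25)/139 - 1600/139

<X>_t = int_0^t ((8/5) * X_s)^2 ds. Taking expectation inside the integral: E[<X>_t] = (8/5)^2 * int_0^t E[X_s^2] ds. For GBM, E[X_s^2] = x_0^2 * exp((2 mu + sigma^2) s). Integrating:
  E[<X>_t] = (8/5)^2 * 5^2 * (exp((2*(3/2) + (8/5)^2) t) - 1) / (2*(3/2) + (8/5)^2)
           = (8/5)^2 * 5^2 * (exp((139/25) t) - 1) / (139/25) = 1600*exp(139*t/25)/139 - 1600/139.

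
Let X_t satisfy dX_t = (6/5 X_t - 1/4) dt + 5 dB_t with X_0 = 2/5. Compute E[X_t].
E[X_t] = 23*exp(6*t/5)/120 + 5/24

Taking expectations and using E[dB_t] = 0, the mean m(t) = E[X_t] satisfies the ODE m'(t) = a m(t) + b with m(0) = x_0. With a = 6/5, b = -1/4, x_0 = 2/5, the solution is
  m(t) = x_0 * exp(a t) + (b/a) * (exp(a t) - 1)
       = (2/5) * exp((6/5) t) + ((-1/4)/(6/5)) * (exp((6/5) t) - 1)
       = 23*exp(6*t/5)/120 + 5/24.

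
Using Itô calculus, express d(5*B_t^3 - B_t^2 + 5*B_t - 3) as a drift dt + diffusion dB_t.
d(5*B_t^3 - B_t^2 + 5*B_t - 3) = (15*B_t - 1) dt + (15*B_t^2 - 2*B_t + 5) dB_t

Itô's formula for f(B_t) gives d f(B_t) = f'(B_t) dB_t + (1/2) f''(B_t) dt. Compute derivatives of f(x) = 5*x^3 - x^2 + 5*x - 3:
  f'(x)  = 15*x^2 - 2*x + 5
  f''(x) = 30*x - 2
Substitute x = B_t and multiply the f'' term by 1/2:
  drift     = (1/2) * (30*x - 2) evaluated at B_t = 15*B_t - 1
  diffusion = (15*x^2 - 2*x + 5) evaluated at B_t = 15*B_t^2 - 2*B_t + 5
Therefore d(5*B_t^3 - B_t^2 + 5*B_t - 3) = (15*B_t - 1) dt + (15*B_t^2 - 2*B_t + 5) dB_t.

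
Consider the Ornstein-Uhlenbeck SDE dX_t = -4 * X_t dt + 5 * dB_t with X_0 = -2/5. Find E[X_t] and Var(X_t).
E[X_t] = -2*exp(-4*t)/5; Var(X_t) = 25/8 - 25*exp(-8*t)/8

The OU SDE dX = -theta X dt + sigma dB admits the integrating factor exp(theta t): d(exp(theta t) X_t) = sigma exp(theta t) dB_t. Integrating from 0 to t:
  X_t = x_0 * exp(-theta t) + sigma * int_0^t exp(-theta (t-s)) dB_s.
The Itô integral has mean 0 and (by the Itô isometry) variance sigma^2 * int_0^t exp(-2 theta (t - s)) ds = sigma^2 * (1 - exp(-2 theta t)) / (2 theta).
With theta = 4, sigma = 5, x_0 = -2/5:
  E[X_t] = -2/5 * exp(-4 t) = -2*exp(-4*t)/5
  Var(X_t) = (5)^2 * (1 - exp(-2*4 t)) / (2 * 4) = 25/8 - 25*exp(-8*t)/8.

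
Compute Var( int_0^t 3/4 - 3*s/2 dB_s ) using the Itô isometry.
Var = 3*t*(4*t^2 - 6*t + 3)/16

The Itô integral of a deterministic integrand f(s) has mean 0 because each increment f(s) * (B_{s+ds} - B_s) has mean 0. By the Itô isometry:
  Var( int_0^t f(s) dB_s ) = E[ (int_0^t f(s) dB_s)^2 ] = int_0^t f(s)^2 ds.
Here f(s) = 3/4 - 3*s/2, so f(s)^2 = 9*(2*s - 1)^2/16. Integrate:
  int_0^t (9*(2*s - 1)^2/16) ds = 3*t*(4*t^2 - 6*t + 3)/16.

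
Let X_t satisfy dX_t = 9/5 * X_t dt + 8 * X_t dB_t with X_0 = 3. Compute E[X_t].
E[X_t] = 3*exp(9*t/5)

For GBM dX = mu X dt + sigma X dB with X_0 = x_0, apply Itô to Y = log X: dY = (mu - sigma^2/2) dt + sigma dB, so Y_t = log(x_0) + (mu - sigma^2/2) t + sigma B_t and hence X_t = x_0 * exp((mu - sigma^2/2) t + sigma B_t).
With mu = 9/5, sigma = 8, x_0 = 3, this gives:
  X_t = 3 * exp((-151/5) * t + (8) * B_t).
Since sigma*B_t ~ Normal(0, sigma^2 t), E[exp(sigma*B_t)] = exp(sigma^2 t / 2); so E[X_t] = x_0 * exp((mu - sigma^2/2) t) * exp(sigma^2 t / 2) = x_0 * exp(mu t) = 3*exp(9*t/5).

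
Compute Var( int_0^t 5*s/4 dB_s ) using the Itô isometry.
Var = 25*t^3/48

The Itô integral of a deterministic integrand f(s) has mean 0 because each increment f(s) * (B_{s+ds} - B_s) has mean 0. By the Itô isometry:
  Var( int_0^t f(s) dB_s ) = E[ (int_0^t f(s) dB_s)^2 ] = int_0^t f(s)^2 ds.
Here f(s) = 5*s/4, so f(s)^2 = 25*s^2/16. Integrate:
  int_0^t (25*s^2/16) ds = 25*t^3/48.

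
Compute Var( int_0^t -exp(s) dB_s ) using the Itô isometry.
Var = exp(2*t)/2 - 1/2

The Itô integral of a deterministic integrand f(s) has mean 0 because each increment f(s) * (B_{s+ds} - B_s) has mean 0. By the Itô isometry:
  Var( int_0^t f(s) dB_s ) = E[ (int_0^t f(s) dB_s)^2 ] = int_0^t f(s)^2 ds.
Here f(s) = -exp(s), so f(s)^2 = exp(2*s). Integrate:
  int_0^t (exp(2*s)) ds = exp(2*t)/2 - 1/2.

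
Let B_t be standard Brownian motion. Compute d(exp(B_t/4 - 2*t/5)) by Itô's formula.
d(exp(B_t/4 - 2*t/5)) = (-59*exp(B_t/4 - 2*t/5)/160) dt + (exp(B_t/4 - 2*t/5)/4) dB_t

Itô's formula for f(t, x): d f(t, B_t) = (f_t + (1/2) f_xx) dt + f_x dB_t. Compute partials of f(t, x) = exp(-2*t/5 + x/4):
  f_t(t,x)  = -2*exp(-2*t/5 + x/4)/5
  f_x(t,x)  = exp(-2*t/5 + x/4)/4
  f_xx(t,x) = exp(-2*t/5 + x/4)/16
Assemble drift = f_t + (1/2) f_xx = -59*exp(-2*t/5 + x/4)/160 and diffusion = f_x = exp(-2*t/5 + x/4)/4. Substituting x = B_t:
  d(exp(B_t/4 - 2*t/5)) = (-59*exp(B_t/4 - 2*t/5)/160) dt + (exp(B_t/4 - 2*t/5)/4) dB_t.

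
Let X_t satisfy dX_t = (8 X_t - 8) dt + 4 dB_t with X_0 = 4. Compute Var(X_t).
Var(X_t) = exp(16*t) - 1

The variance V(t) = Var(X_t) satisfies V'(t) = 2 a V(t) + c^2 with V(0) = 0 (drift coefficient is linear in X, diffusion is constant). With a = 8, c = 4, the solution is
  V(t) = (c^2 / (2 a)) * (exp(2 a t) - 1)
       = (4^2 / (2*8)) * (exp(16 t) - 1)
       = exp(16*t) - 1.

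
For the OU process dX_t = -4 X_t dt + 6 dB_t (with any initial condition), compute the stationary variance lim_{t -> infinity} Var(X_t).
lim Var(X_t) = 9/2

The OU SDE dX = -theta X dt + sigma dB admits the integrating factor exp(theta t): d(exp(theta t) X_t) = sigma exp(theta t) dB_t. Integrating from 0 to t gives X_t = x_0 * exp(-theta t) + sigma * int_0^t exp(-theta (t-s)) dB_s for any initial x_0. The Itô integral has variance (by the Itô isometry) sigma^2 * int_0^t exp(-2 theta (t - s)) ds = sigma^2 * (1 - exp(-2 theta t)) / (2 theta), independent of x_0.
With theta = 4, sigma = 6:
  Var(X_t) = (6)^2 * (1 - exp(-2*4 t)) / (2 * 4) = 9/2 - 9*exp(-8*t)/2.
As t -> infinity, exp(-2*4 t) -> 0, so the stationary variance is sigma^2 / (2 theta) = 9/2.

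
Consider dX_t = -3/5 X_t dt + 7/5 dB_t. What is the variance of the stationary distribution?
lim Var(X_t) = 49/30

The OU SDE dX = -theta X dt + sigma dB admits the integrating factor exp(theta t): d(exp(theta t) X_t) = sigma exp(theta t) dB_t. Integrating from 0 to t gives X_t = x_0 * exp(-theta t) + sigma * int_0^t exp(-theta (t-s)) dB_s for any initial x_0. The Itô integral has variance (by the Itô isometry) sigma^2 * int_0^t exp(-2 theta (t - s)) ds = sigma^2 * (1 - exp(-2 theta t)) / (2 theta), independent of x_0.
With theta = 3/5, sigma = 7/5:
  Var(X_t) = (7/5)^2 * (1 - exp(-2*3/5 t)) / (2 * 3/5) = 49/30 - 49*exp(-6*t/5)/30.
As t -> infinity, exp(-2*3/5 t) -> 0, so the stationary variance is sigma^2 / (2 theta) = 49/30.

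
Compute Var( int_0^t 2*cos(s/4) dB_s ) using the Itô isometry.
Var = 2*t + 4*sin(t/2)

The Itô integral of a deterministic integrand f(s) has mean 0 because each increment f(s) * (B_{s+ds} - B_s) has mean 0. By the Itô isometry:
  Var( int_0^t f(s) dB_s ) = E[ (int_0^t f(s) dB_s)^2 ] = int_0^t f(s)^2 ds.
Here f(s) = 2*cos(s/4), so f(s)^2 = 4*cos(s/4)^2. Integrate:
  int_0^t (4*cos(s/4)^2) ds = 2*t + 4*sin(t/2).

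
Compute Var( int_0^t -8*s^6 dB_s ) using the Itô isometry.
Var = 64*t^13/13

The Itô integral of a deterministic integrand f(s) has mean 0 because each increment f(s) * (B_{s+ds} - B_s) has mean 0. By the Itô isometry:
  Var( int_0^t f(s) dB_s ) = E[ (int_0^t f(s) dB_s)^2 ] = int_0^t f(s)^2 ds.
Here f(s) = -8*s^6, so f(s)^2 = 64*s^12. Integrate:
  int_0^t (64*s^12) ds = 64*t^13/13.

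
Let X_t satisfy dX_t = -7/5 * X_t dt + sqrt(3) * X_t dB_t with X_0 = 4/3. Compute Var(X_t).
Var(X_t) = (16*exp(3*t) - 16)*exp(-14*t/5)/9

For GBM dX = mu X dt + sigma X dB with X_0 = x_0, apply Itô to Y = log X: dY = (mu - sigma^2/2) dt + sigma dB, so Y_t = log(x_0) + (mu - sigma^2/2) t + sigma B_t and hence X_t = x_0 * exp((mu - sigma^2/2) t + sigma B_t).
With mu = -7/5, sigma = sqrt(3), x_0 = 4/3, this gives:
  X_t = 4/3 * exp((-29/10) * t + (sqrt(3)) * B_t).
Since sigma*B_t ~ Normal(0, sigma^2 t), E[exp(sigma*B_t)] = exp(sigma^2 t / 2); so E[X_t] = x_0 * exp((mu - sigma^2/2) t) * exp(sigma^2 t / 2) = x_0 * exp(mu t) = 4*exp(-7*t/5)/3.
Var(X_t) = E[X_t^2] - (E[X_t])^2 = x_0^2 * exp(2 mu t) * (exp(sigma^2 t) - 1) = (16*exp(3*t) - 16)*exp(-14*t/5)/9.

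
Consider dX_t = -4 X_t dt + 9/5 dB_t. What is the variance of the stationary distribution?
lim Var(X_t) = 81/200

The OU SDE dX = -theta X dt + sigma dB admits the integrating factor exp(theta t): d(exp(theta t) X_t) = sigma exp(theta t) dB_t. Integrating from 0 to t gives X_t = x_0 * exp(-theta t) + sigma * int_0^t exp(-theta (t-s)) dB_s for any initial x_0. The Itô integral has variance (by the Itô isometry) sigma^2 * int_0^t exp(-2 theta (t - s)) ds = sigma^2 * (1 - exp(-2 theta t)) / (2 theta), independent of x_0.
With theta = 4, sigma = 9/5:
  Var(X_t) = (9/5)^2 * (1 - exp(-2*4 t)) / (2 * 4) = 81/200 - 81*exp(-8*t)/200.
As t -> infinity, exp(-2*4 t) -> 0, so the stationary variance is sigma^2 / (2 theta) = 81/200.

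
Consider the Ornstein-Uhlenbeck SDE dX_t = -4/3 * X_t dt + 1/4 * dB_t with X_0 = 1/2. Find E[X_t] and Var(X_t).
E[X_t] = exp(-4*t/3)/2; Var(X_t) = 3/128 - 3*exp(-8*t/3)/128

The OU SDE dX = -theta X dt + sigma dB admits the integrating factor exp(theta t): d(exp(theta t) X_t) = sigma exp(theta t) dB_t. Integrating from 0 to t:
  X_t = x_0 * exp(-theta t) + sigma * int_0^t exp(-theta (t-s)) dB_s.
The Itô integral has mean 0 and (by the Itô isometry) variance sigma^2 * int_0^t exp(-2 theta (t - s)) ds = sigma^2 * (1 - exp(-2 theta t)) / (2 theta).
With theta = 4/3, sigma = 1/4, x_0 = 1/2:
  E[X_t] = 1/2 * exp(-4/3 t) = exp(-4*t/3)/2
  Var(X_t) = (1/4)^2 * (1 - exp(-2*4/3 t)) / (2 * 4/3) = 3/128 - 3*exp(-8*t/3)/128.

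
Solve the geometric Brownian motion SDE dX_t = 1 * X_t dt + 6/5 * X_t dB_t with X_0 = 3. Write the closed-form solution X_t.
X_t = 3 * exp((7/25) * t + (6/5) * B_t)

For GBM dX = mu X dt + sigma X dB with X_0 = x_0, apply Itô to Y = log X: dY = (mu - sigma^2/2) dt + sigma dB, so Y_t = log(x_0) + (mu - sigma^2/2) t + sigma B_t and hence X_t = x_0 * exp((mu - sigma^2/2) t + sigma B_t).
With mu = 1, sigma = 6/5, x_0 = 3, this gives:
  X_t = 3 * exp((7/25) * t + (6/5) * B_t).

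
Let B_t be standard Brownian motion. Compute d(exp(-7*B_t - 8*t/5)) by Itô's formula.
d(exp(-7*B_t - 8*t/5)) = (229*exp(-7*B_t - 8*t/5)/10) dt + (-7*exp(-7*B_t - 8*t/5)) dB_t

Itô's formula for f(t, x): d f(t, B_t) = (f_t + (1/2) f_xx) dt + f_x dB_t. Compute partials of f(t, x) = exp(-8*t/5 - 7*x):
  f_t(t,x)  = -8*exp(-8*t/5 - 7*x)/5
  f_x(t,x)  = -7*exp(-8*t/5 - 7*x)
  f_xx(t,x) = 49*exp(-8*t/5 - 7*x)
Assemble drift = f_t + (1/2) f_xx = 229*exp(-8*t/5 - 7*x)/10 and diffusion = f_x = -7*exp(-8*t/5 - 7*x). Substituting x = B_t:
  d(exp(-7*B_t - 8*t/5)) = (229*exp(-7*B_t - 8*t/5)/10) dt + (-7*exp(-7*B_t - 8*t/5)) dB_t.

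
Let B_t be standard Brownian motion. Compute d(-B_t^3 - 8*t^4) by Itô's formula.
d(-B_t^3 - 8*t^4) = (-3*B_t - 32*t^3) dt + (-3*B_t^2) dB_t

Itô's formula for f(t, x): d f(t, B_t) = (f_t + (1/2) f_xx) dt + f_x dB_t. Compute partials of f(t, x) = -8*t^4 - x^3:
  f_t(t,x)  = -32*t^3
  f_x(t,x)  = -3*x^2
  f_xx(t,x) = -6*x
Assemble drift = f_t + (1/2) f_xx = -32*t^3 - 3*x and diffusion = f_x = -3*x^2. Substituting x = B_t:
  d(-B_t^3 - 8*t^4) = (-3*B_t - 32*t^3) dt + (-3*B_t^2) dB_t.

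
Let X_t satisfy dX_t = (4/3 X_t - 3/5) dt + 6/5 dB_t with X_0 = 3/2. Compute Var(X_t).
Var(X_t) = 27*exp(8*t/3)/50 - 27/50

The variance V(t) = Var(X_t) satisfies V'(t) = 2 a V(t) + c^2 with V(0) = 0 (drift coefficient is linear in X, diffusion is constant). With a = 4/3, c = 6/5, the solution is
  V(t) = (c^2 / (2 a)) * (exp(2 a t) - 1)
       = ((6/5)^2 / (2*(4/3))) * (exp((8/3) t) - 1)
       = 27*exp(8*t/3)/50 - 27/50.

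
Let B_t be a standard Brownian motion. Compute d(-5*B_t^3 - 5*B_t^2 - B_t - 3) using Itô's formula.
d(-5*B_t^3 - 5*B_t^2 - B_t - 3) = (-15*B_t - 5) dt + (-15*B_t^2 - 10*B_t - 1) dB_t

Itô's formula for f(B_t) gives d f(B_t) = f'(B_t) dB_t + (1/2) f''(B_t) dt. Compute derivatives of f(x) = -5*x^3 - 5*x^2 - x - 3:
  f'(x)  = -15*x^2 - 10*x - 1
  f''(x) = -30*x - 10
Substitute x = B_t and multiply the f'' term by 1/2:
  drift     = (1/2) * (-30*x - 10) evaluated at B_t = -15*B_t - 5
  diffusion = (-15*x^2 - 10*x - 1) evaluated at B_t = -15*B_t^2 - 10*B_t - 1
Therefore d(-5*B_t^3 - 5*B_t^2 - B_t - 3) = (-15*B_t - 5) dt + (-15*B_t^2 - 10*B_t - 1) dB_t.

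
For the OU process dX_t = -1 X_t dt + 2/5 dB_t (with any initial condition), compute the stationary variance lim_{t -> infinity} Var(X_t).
lim Var(X_t) = 2/25

The OU SDE dX = -theta X dt + sigma dB admits the integrating factor exp(theta t): d(exp(theta t) X_t) = sigma exp(theta t) dB_t. Integrating from 0 to t gives X_t = x_0 * exp(-theta t) + sigma * int_0^t exp(-theta (t-s)) dB_s for any initial x_0. The Itô integral has variance (by the Itô isometry) sigma^2 * int_0^t exp(-2 theta (t - s)) ds = sigma^2 * (1 - exp(-2 theta t)) / (2 theta), independent of x_0.
With theta = 1, sigma = 2/5:
  Var(X_t) = (2/5)^2 * (1 - exp(-2*1 t)) / (2 * 1) = 2/25 - 2*exp(-2*t)/25.
As t -> infinity, exp(-2*1 t) -> 0, so the stationary variance is sigma^2 / (2 theta) = 2/25.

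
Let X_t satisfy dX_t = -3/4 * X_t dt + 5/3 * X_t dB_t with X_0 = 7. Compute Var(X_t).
Var(X_t) = (49*exp(25*t/9) - 49)*exp(-3*t/2)

For GBM dX = mu X dt + sigma X dB with X_0 = x_0, apply Itô to Y = log X: dY = (mu - sigma^2/2) dt + sigma dB, so Y_t = log(x_0) + (mu - sigma^2/2) t + sigma B_t and hence X_t = x_0 * exp((mu - sigma^2/2) t + sigma B_t).
With mu = -3/4, sigma = 5/3, x_0 = 7, this gives:
  X_t = 7 * exp((-77/36) * t + (5/3) * B_t).
Since sigma*B_t ~ Normal(0, sigma^2 t), E[exp(sigma*B_t)] = exp(sigma^2 t / 2); so E[X_t] = x_0 * exp((mu - sigma^2/2) t) * exp(sigma^2 t / 2) = x_0 * exp(mu t) = 7*exp(-3*t/4).
Var(X_t) = E[X_t^2] - (E[X_t])^2 = x_0^2 * exp(2 mu t) * (exp(sigma^2 t) - 1) = (49*exp(25*t/9) - 49)*exp(-3*t/2).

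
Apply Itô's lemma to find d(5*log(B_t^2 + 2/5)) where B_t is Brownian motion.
d(5*log(B_t^2 + 2/5)) = (25*(2 - 5*B_t^2)/(5*B_t^2 + 2)^2) dt + (50*B_t/(5*B_t^2 + 2)) dB_t

Itô's formula for f(B_t) gives d f(B_t) = f'(B_t) dB_t + (1/2) f''(B_t) dt. Compute derivatives of f(x) = 5*log(x^2 + 2/5):
  f'(x)  = 50*x/(5*x^2 + 2)
  f''(x) = 50*(2 - 5*x^2)/(5*x^2 + 2)^2
Substitute x = B_t and multiply the f'' term by 1/2:
  drift     = (1/2) * (50*(2 - 5*x^2)/(5*x^2 + 2)^2) evaluated at B_t = 25*(2 - 5*B_t^2)/(5*B_t^2 + 2)^2
  diffusion = (50*x/(5*x^2 + 2)) evaluated at B_t = 50*B_t/(5*B_t^2 + 2)
Therefore d(5*log(B_t^2 + 2/5)) = (25*(2 - 5*B_t^2)/(5*B_t^2 + 2)^2) dt + (50*B_t/(5*B_t^2 + 2)) dB_t.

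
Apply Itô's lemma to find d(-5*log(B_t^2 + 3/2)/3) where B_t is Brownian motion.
d(-5*log(B_t^2 + 3/2)/3) = (10*(2*B_t^2 - 3)/(3*(2*B_t^2 + 3)^2)) dt + (-20*B_t/(6*B_t^2 + 9)) dB_t

Itô's formula for f(B_t) gives d f(B_t) = f'(B_t) dB_t + (1/2) f''(B_t) dt. Compute derivatives of f(x) = -5*log(x^2 + 3/2)/3:
  f'(x)  = -20*x/(6*x^2 + 9)
  f''(x) = 20*(2*x^2 - 3)/(3*(2*x^2 + 3)^2)
Substitute x = B_t and multiply the f'' term by 1/2:
  drift     = (1/2) * (20*(2*x^2 - 3)/(3*(2*x^2 + 3)^2)) evaluated at B_t = 10*(2*B_t^2 - 3)/(3*(2*B_t^2 + 3)^2)
  diffusion = (-20*x/(6*x^2 + 9)) evaluated at B_t = -20*B_t/(6*B_t^2 + 9)
Therefore d(-5*log(B_t^2 + 3/2)/3) = (10*(2*B_t^2 - 3)/(3*(2*B_t^2 + 3)^2)) dt + (-20*B_t/(6*B_t^2 + 9)) dB_t.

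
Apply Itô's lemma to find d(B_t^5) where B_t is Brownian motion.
d(B_t^5) = (10*B_t^3) dt + (5*B_t^4) dB_t

Itô's formula for f(B_t) gives d f(B_t) = f'(B_t) dB_t + (1/2) f''(B_t) dt. Compute derivatives of f(x) = x^5:
  f'(x)  = 5*x^4
  f''(x) = 20*x^3
Substitute x = B_t and multiply the f'' term by 1/2:
  drift     = (1/2) * (20*x^3) evaluated at B_t = 10*B_t^3
  diffusion = (5*x^4) evaluated at B_t = 5*B_t^4
Therefore d(B_t^5) = (10*B_t^3) dt + (5*B_t^4) dB_t.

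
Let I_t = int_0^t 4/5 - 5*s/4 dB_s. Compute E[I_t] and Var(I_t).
E[I_t] = 0; Var(I_t) = t*(625*t^2 - 1200*t + 768)/1200

The Itô integral of a deterministic integrand f(s) has mean 0 because each increment f(s) * (B_{s+ds} - B_s) has mean 0. By the Itô isometry:
  Var( int_0^t f(s) dB_s ) = E[ (int_0^t f(s) dB_s)^2 ] = int_0^t f(s)^2 ds.
Here f(s) = 4/5 - 5*s/4, so f(s)^2 = (25*s - 16)^2/400. Integrate:
  int_0^t ((25*s - 16)^2/400) ds = t*(625*t^2 - 1200*t + 768)/1200.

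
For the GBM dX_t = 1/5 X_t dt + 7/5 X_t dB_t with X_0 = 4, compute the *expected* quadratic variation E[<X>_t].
E[<X>_t] = 784*exp(59*t/25)/59 - 784/59

<X>_t = int_0^t ((7/5) * X_s)^2 ds. Taking expectation inside the integral: E[<X>_t] = (7/5)^2 * int_0^t E[X_s^2] ds. For GBM, E[X_s^2] = x_0^2 * exp((2 mu + sigma^2) s). Integrating:
  E[<X>_t] = (7/5)^2 * 4^2 * (exp((2*(1/5) + (7/5)^2) t) - 1) / (2*(1/5) + (7/5)^2)
           = (7/5)^2 * 4^2 * (exp((59/25) t) - 1) / (59/25) = 784*exp(59*t/25)/59 - 784/59.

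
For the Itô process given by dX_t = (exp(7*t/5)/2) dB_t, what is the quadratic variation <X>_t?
<X>_t = 5*exp(14*t/5)/56 - 5/56

For an Itô process dX_t = a(t) dt + b(t) dB_t, the quadratic variation is <X>_t = int_0^t b(s)^2 ds (the drift term does not contribute). Here b(s) = exp(7*s/5)/2, so
  b(s)^2 = exp(14*s/5)/4.
Integrating from 0 to t:
  <X>_t = int_0^t (exp(14*s/5)/4) ds = 5*exp(14*t/5)/56 - 5/56.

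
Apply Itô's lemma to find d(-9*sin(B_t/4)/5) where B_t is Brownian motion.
d(-9*sin(B_t/4)/5) = (9*sin(B_t/4)/160) dt + (-9*cos(B_t/4)/20) dB_t

Itô's formula for f(B_t) gives d f(B_t) = f'(B_t) dB_t + (1/2) f''(B_t) dt. Compute derivatives of f(x) = -9*sin(x/4)/5:
  f'(x)  = -9*cos(x/4)/20
  f''(x) = 9*sin(x/4)/80
Substitute x = B_t and multiply the f'' term by 1/2:
  drift     = (1/2) * (9*sin(x/4)/80) evaluated at B_t = 9*sin(B_t/4)/160
  diffusion = (-9*cos(x/4)/20) evaluated at B_t = -9*cos(B_t/4)/20
Therefore d(-9*sin(B_t/4)/5) = (9*sin(B_t/4)/160) dt + (-9*cos(B_t/4)/20) dB_t.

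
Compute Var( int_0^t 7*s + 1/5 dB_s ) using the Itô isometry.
Var = t*(1225*t^2 + 105*t + 3)/75

The Itô integral of a deterministic integrand f(s) has mean 0 because each increment f(s) * (B_{s+ds} - B_s) has mean 0. By the Itô isometry:
  Var( int_0^t f(s) dB_s ) = E[ (int_0^t f(s) dB_s)^2 ] = int_0^t f(s)^2 ds.
Here f(s) = 7*s + 1/5, so f(s)^2 = (35*s + 1)^2/25. Integrate:
  int_0^t ((35*s + 1)^2/25) ds = t*(1225*t^2 + 105*t + 3)/75.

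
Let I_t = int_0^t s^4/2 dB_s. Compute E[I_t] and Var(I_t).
E[I_t] = 0; Var(I_t) = t^9/36

The Itô integral of a deterministic integrand f(s) has mean 0 because each increment f(s) * (B_{s+ds} - B_s) has mean 0. By the Itô isometry:
  Var( int_0^t f(s) dB_s ) = E[ (int_0^t f(s) dB_s)^2 ] = int_0^t f(s)^2 ds.
Here f(s) = s^4/2, so f(s)^2 = s^8/4. Integrate:
  int_0^t (s^8/4) ds = t^9/36.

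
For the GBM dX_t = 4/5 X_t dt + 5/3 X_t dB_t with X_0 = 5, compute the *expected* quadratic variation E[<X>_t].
E[<X>_t] = 3125*exp(197*t/45)/197 - 3125/197

<X>_t = int_0^t ((5/3) * X_s)^2 ds. Taking expectation inside the integral: E[<X>_t] = (5/3)^2 * int_0^t E[X_s^2] ds. For GBM, E[X_s^2] = x_0^2 * exp((2 mu + sigma^2) s). Integrating:
  E[<X>_t] = (5/3)^2 * 5^2 * (exp((2*(4/5) + (5/3)^2) t) - 1) / (2*(4/5) + (5/3)^2)
           = (5/3)^2 * 5^2 * (exp((197/45) t) - 1) / (197/45) = 3125*exp(197*t/45)/197 - 3125/197.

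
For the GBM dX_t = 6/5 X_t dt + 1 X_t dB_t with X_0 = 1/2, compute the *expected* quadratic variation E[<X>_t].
E[<X>_t] = 5*exp(17*t/5)/68 - 5/68

<X>_t = int_0^t (1 * X_s)^2 ds. Taking expectation inside the integral: E[<X>_t] = 1^2 * int_0^t E[X_s^2] ds. For GBM, E[X_s^2] = x_0^2 * exp((2 mu + sigma^2) s). Integrating:
  E[<X>_t] = 1^2 * (1/2)^2 * (exp((2*(6/5) + 1^2) t) - 1) / (2*(6/5) + 1^2)
           = 1^2 * (1/2)^2 * (exp((17/5) t) - 1) / (17/5) = 5*exp(17*t/5)/68 - 5/68.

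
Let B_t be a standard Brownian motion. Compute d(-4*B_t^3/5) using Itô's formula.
d(-4*B_t^3/5) = (-12*B_t/5) dt + (-12*B_t^2/5) dB_t

Itô's formula for f(B_t) gives d f(B_t) = f'(B_t) dB_t + (1/2) f''(B_t) dt. Compute derivatives of f(x) = -4*x^3/5:
  f'(x)  = -12*x^2/5
  f''(x) = -24*x/5
Substitute x = B_t and multiply the f'' term by 1/2:
  drift     = (1/2) * (-24*x/5) evaluated at B_t = -12*B_t/5
  diffusion = (-12*x^2/5) evaluated at B_t = -12*B_t^2/5
Therefore d(-4*B_t^3/5) = (-12*B_t/5) dt + (-12*B_t^2/5) dB_t.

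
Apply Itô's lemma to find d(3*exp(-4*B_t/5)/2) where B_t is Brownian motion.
d(3*exp(-4*B_t/5)/2) = (12*exp(-4*B_t/5)/25) dt + (-6*exp(-4*B_t/5)/5) dB_t

Itô's formula for f(B_t) gives d f(B_t) = f'(B_t) dB_t + (1/2) f''(B_t) dt. Compute derivatives of f(x) = 3*exp(-4*x/5)/2:
  f'(x)  = -6*exp(-4*x/5)/5
  f''(x) = 24*exp(-4*x/5)/25
Substitute x = B_t and multiply the f'' term by 1/2:
  drift     = (1/2) * (24*exp(-4*x/5)/25) evaluated at B_t = 12*exp(-4*B_t/5)/25
  diffusion = (-6*exp(-4*x/5)/5) evaluated at B_t = -6*exp(-4*B_t/5)/5
Therefore d(3*exp(-4*B_t/5)/2) = (12*exp(-4*B_t/5)/25) dt + (-6*exp(-4*B_t/5)/5) dB_t.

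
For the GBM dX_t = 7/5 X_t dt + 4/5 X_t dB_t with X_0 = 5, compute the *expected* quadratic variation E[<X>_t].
E[<X>_t] = 200*exp(86*t/25)/43 - 200/43

<X>_t = int_0^t ((4/5) * X_s)^2 ds. Taking expectation inside the integral: E[<X>_t] = (4/5)^2 * int_0^t E[X_s^2] ds. For GBM, E[X_s^2] = x_0^2 * exp((2 mu + sigma^2) s). Integrating:
  E[<X>_t] = (4/5)^2 * 5^2 * (exp((2*(7/5) + (4/5)^2) t) - 1) / (2*(7/5) + (4/5)^2)
           = (4/5)^2 * 5^2 * (exp((86/25) t) - 1) / (86/25) = 200*exp(86*t/25)/43 - 200/43.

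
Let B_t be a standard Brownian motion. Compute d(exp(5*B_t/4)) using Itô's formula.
d(exp(5*B_t/4)) = (25*exp(5*B_t/4)/32) dt + (5*exp(5*B_t/4)/4) dB_t

Itô's formula for f(B_t) gives d f(B_t) = f'(B_t) dB_t + (1/2) f''(B_t) dt. Compute derivatives of f(x) = exp(5*x/4):
  f'(x)  = 5*exp(5*x/4)/4
  f''(x) = 25*exp(5*x/4)/16
Substitute x = B_t and multiply the f'' term by 1/2:
  drift     = (1/2) * (25*exp(5*x/4)/16) evaluated at B_t = 25*exp(5*B_t/4)/32
  diffusion = (5*exp(5*x/4)/4) evaluated at B_t = 5*exp(5*B_t/4)/4
Therefore d(exp(5*B_t/4)) = (25*exp(5*B_t/4)/32) dt + (5*exp(5*B_t/4)/4) dB_t.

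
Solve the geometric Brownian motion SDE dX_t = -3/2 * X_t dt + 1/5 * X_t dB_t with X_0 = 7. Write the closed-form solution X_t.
X_t = 7 * exp((-38/25) * t + (1/5) * B_t)

For GBM dX = mu X dt + sigma X dB with X_0 = x_0, apply Itô to Y = log X: dY = (mu - sigma^2/2) dt + sigma dB, so Y_t = log(x_0) + (mu - sigma^2/2) t + sigma B_t and hence X_t = x_0 * exp((mu - sigma^2/2) t + sigma B_t).
With mu = -3/2, sigma = 1/5, x_0 = 7, this gives:
  X_t = 7 * exp((-38/25) * t + (1/5) * B_t).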